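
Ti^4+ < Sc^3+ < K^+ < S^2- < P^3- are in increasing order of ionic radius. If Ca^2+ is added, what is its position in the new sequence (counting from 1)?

3

All of these have 18 electrons (isoelectronic). With the same electron cloud, the ion with the most protons pulls it in tightest. Nuclear charges: Ti^4+ (Z=22), Sc^3+ (Z=21), Ca^2+ (Z=20), K^+ (Z=19), S^2- (Z=16), P^3- (Z=15). Highest Z is smallest.
The complete sequence is Ti^4+ < Sc^3+ < Ca^2+ < K^+ < S^2- < P^3-. Ca^2+ sits at position 3.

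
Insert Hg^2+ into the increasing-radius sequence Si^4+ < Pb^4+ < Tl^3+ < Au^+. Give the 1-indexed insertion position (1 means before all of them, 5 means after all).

4

Work out protons and electrons: Si^4+ has 10 e⁻ (Z=14), Pb^4+ has 78 e⁻ (Z=82), Tl^3+ has 78 e⁻ (Z=81), Hg^2+ has 78 e⁻ (Z=80), Au^+ has 78 e⁻ (Z=79). Si^4+ < Pb^4+ (same group, 3 shells fewer); Pb^4+ < Tl^3+ (both 78 e⁻, Z=82>81); Tl^3+ < Hg^2+ (isoelectronic, higher Z=81 is smaller); Hg^2+ < Au^+ (isoelectronic, higher Z=80 is smaller).
Merged order: Si^4+ < Pb^4+ < Tl^3+ < Hg^2+ < Au^+ — Hg^2+ is number 4.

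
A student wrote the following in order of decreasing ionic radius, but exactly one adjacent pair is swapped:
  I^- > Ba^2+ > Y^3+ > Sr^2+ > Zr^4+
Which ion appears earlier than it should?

Y^3+

The pair Y^3+, Sr^2+ is the wrong way round — they are isoelectronic (36 e⁻) and Y has more protons than Sr (39 vs 38), making Y^3+ smaller. All other adjacent pairs agree with periodic trends, so Y^3+ is the misplaced ion.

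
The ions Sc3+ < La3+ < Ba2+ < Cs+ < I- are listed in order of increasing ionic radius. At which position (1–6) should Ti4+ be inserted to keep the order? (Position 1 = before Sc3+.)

First list Z and electron count for each: Ti4+ (Z=22, 18 e⁻), Sc3+ (Z=21, 18 e⁻), La3+ (Z=57, 54 e⁻), Ba2+ (Z=56, 54 e⁻), Cs+ (Z=55, 54 e⁻), I- (Z=53, 54 e⁻). Ti4+ < Sc3+ (both 18 e⁻, Z=22>21); Sc3+ < La3+ (same group, 2 shells fewer); La3+ < Ba2+ (both 54 e⁻, Z=57>56); Ba2+ < Cs+ (both 54 e⁻, Z=56>55); Cs+ < I- (both 54 e⁻, Z=55>53).
The complete sequence is Ti4+ < Sc3+ < La3+ < Ba2+ < Cs+ < I-. Ti4+ sits at position 1.

1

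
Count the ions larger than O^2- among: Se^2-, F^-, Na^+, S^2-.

2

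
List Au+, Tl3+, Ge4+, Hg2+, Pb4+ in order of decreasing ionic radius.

Au+ > Hg2+ > Tl3+ > Pb4+ > Ge4+

First list Z and electron count for each: Ge4+: 28 e⁻, Z=32, Pb4+: 78 e⁻, Z=82, Tl3+: 78 e⁻, Z=81, Hg2+: 78 e⁻, Z=80, Au+: 78 e⁻, Z=79. Ge4+ < Pb4+ (same group, period 4 vs 6); Pb4+ < Tl3+ (isoelectronic, higher Z=82 is smaller); Tl3+ < Hg2+ (isoelectronic, higher Z=81 is smaller); Hg2+ < Au+ (isoelectronic, higher Z=80 is smaller).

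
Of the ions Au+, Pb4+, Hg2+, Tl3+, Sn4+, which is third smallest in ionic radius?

Tl3+

Electron counts and nuclear charges: Sn4+ (Z=50, 46 e⁻), Pb4+ (Z=82, 78 e⁻), Tl3+ (Z=81, 78 e⁻), Hg2+ (Z=80, 78 e⁻), Au+ (Z=79, 78 e⁻). Sn4+ < Pb4+ (same group, 1 shell fewer); Pb4+ < Tl3+ (both 78 e⁻, Z=82>81); Tl3+ < Hg2+ (both 78 e⁻, Z=81>80); Hg2+ < Au+ (isoelectronic, higher Z=80 is smaller).
That gives Sn4+ < Pb4+ < Tl3+ < Hg2+ < Au+. From the smallest end, number 3 is Tl3+.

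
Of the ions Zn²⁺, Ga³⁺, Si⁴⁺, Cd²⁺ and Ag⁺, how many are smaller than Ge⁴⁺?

Tabulating Z and e⁻: Si⁴⁺ has 10 e⁻ (Z=14), Ge⁴⁺ has 28 e⁻ (Z=32), Ga³⁺ has 28 e⁻ (Z=31), Zn²⁺ has 28 e⁻ (Z=30), Cd²⁺ has 46 e⁻ (Z=48), Ag⁺ has 46 e⁻ (Z=47). Si⁴⁺ < Ge⁴⁺ (same group, 1 shell fewer); Ge⁴⁺ < Ga³⁺ (both 28 e⁻, Z=32>31); Ga³⁺ < Zn²⁺ (both 28 e⁻, Z=31>30); Zn²⁺ < Cd²⁺ (same group, period 4 vs 5); Cd²⁺ < Ag⁺ (isoelectronic, higher Z=48 is smaller).
Placing each against Ge⁴⁺: smaller — Si⁴⁺; larger — Ga³⁺, Zn²⁺, Cd²⁺, Ag⁺. That's 1.

1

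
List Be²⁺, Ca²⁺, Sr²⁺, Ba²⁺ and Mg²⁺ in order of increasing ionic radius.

Be²⁺ < Mg²⁺ < Ca²⁺ < Sr²⁺ < Ba²⁺

All are in the same group with charge +2. Radius grows down the group as n (the outermost shell) increases.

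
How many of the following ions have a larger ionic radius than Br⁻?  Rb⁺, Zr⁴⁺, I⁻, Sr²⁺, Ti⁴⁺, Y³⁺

Ti⁴⁺ (Z=22, 18 e⁻), Zr⁴⁺ (Z=40, 36 e⁻), Y³⁺ (Z=39, 36 e⁻), Sr²⁺ (Z=38, 36 e⁻), Rb⁺ (Z=37, 36 e⁻), Br⁻ (Z=35, 36 e⁻), I⁻ (Z=53, 54 e⁻). Ti⁴⁺ < Zr⁴⁺ (same group, period 4 vs 5); Zr⁴⁺ < Y³⁺ (both 36 e⁻, Z=40>39); Y³⁺ < Sr²⁺ (both 36 e⁻, Z=39>38); Sr²⁺ < Rb⁺ (isoelectronic, higher Z=38 is smaller); Rb⁺ < Br⁻ (isoelectronic, higher Z=37 is smaller); Br⁻ < I⁻ (same group, period 4 vs 5).
Relative to Br⁻, the ions that are larger are I⁻. Count: 1.

1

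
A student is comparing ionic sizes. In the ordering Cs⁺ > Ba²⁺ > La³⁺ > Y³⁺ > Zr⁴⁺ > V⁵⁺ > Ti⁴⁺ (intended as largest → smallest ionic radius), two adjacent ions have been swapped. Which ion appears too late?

Ti⁴⁺

Compare adjacent ions: V⁵⁺ and Ti⁴⁺ share 18 electrons; the higher nuclear charge on V (Z=23) contracts it more, so V⁵⁺ < Ti⁴⁺ — yet in this decreasing list V⁵⁺ sits before Ti⁴⁺. Nothing else is reversed, so Ti⁴⁺ should move one place to the left.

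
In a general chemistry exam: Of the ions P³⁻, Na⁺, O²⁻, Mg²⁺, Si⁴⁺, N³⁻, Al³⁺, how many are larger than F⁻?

Electron counts and nuclear charges: Si⁴⁺ has 10 e⁻ (Z=14), Al³⁺ has 10 e⁻ (Z=13), Mg²⁺ has 10 e⁻ (Z=12), Na⁺ has 10 e⁻ (Z=11), F⁻ has 10 e⁻ (Z=9), O²⁻ has 10 e⁻ (Z=8), N³⁻ has 10 e⁻ (Z=7), P³⁻ has 18 e⁻ (Z=15). Si⁴⁺ < Al³⁺ (both 10 e⁻, Z=14>13); Al³⁺ < Mg²⁺ (both 10 e⁻, Z=13>12); Mg²⁺ < Na⁺ (isoelectronic, higher Z=12 is smaller); Na⁺ < F⁻ (isoelectronic, higher Z=11 is smaller); F⁻ < O²⁻ (isoelectronic, higher Z=9 is smaller); O²⁻ < N³⁻ (both 10 e⁻, Z=8>7); N³⁻ < P³⁻ (same group, 1 shell fewer).
Ordering all of them (including F⁻) by radius gives Si⁴⁺ < Al³⁺ < Mg²⁺ < Na⁺ < F⁻ < O²⁻ < N³⁻ < P³⁻. Count: 3.

3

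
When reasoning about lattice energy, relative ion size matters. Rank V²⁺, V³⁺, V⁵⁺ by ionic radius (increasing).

V⁵⁺ < V³⁺ < V²⁺

These are all V ions. Removing more electrons (higher positive charge) pulls the remaining electrons in closer, so V⁵⁺ is smallest and V²⁺ is largest.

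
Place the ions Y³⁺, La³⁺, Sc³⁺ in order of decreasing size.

All are in the same group with charge +3. Radius grows down the group as n (the outermost shell) increases.

La³⁺ > Y³⁺ > Sc³⁺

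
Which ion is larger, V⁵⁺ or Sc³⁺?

Sc³⁺

These species are isoelectronic with 18 electrons. The only difference is the number of protons: V⁵⁺ (Z=23), Sc³⁺ (Z=21). The strongest nuclear pull (V⁵⁺) gives the smallest ion.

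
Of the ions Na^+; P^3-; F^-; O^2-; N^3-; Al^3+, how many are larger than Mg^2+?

5

First list Z and electron count for each: Al^3+ (Z=13, 10 e⁻), Mg^2+ (Z=12, 10 e⁻), Na^+ (Z=11, 10 e⁻), F^- (Z=9, 10 e⁻), O^2- (Z=8, 10 e⁻), N^3- (Z=7, 10 e⁻), P^3- (Z=15, 18 e⁻). Al^3+ < Mg^2+ (isoelectronic, higher Z=13 is smaller); Mg^2+ < Na^+ (both 10 e⁻, Z=12>11); Na^+ < F^- (both 10 e⁻, Z=11>9); F^- < O^2- (isoelectronic, higher Z=9 is smaller); O^2- < N^3- (both 10 e⁻, Z=8>7); N^3- < P^3- (same group, period 2 vs 3).
Overall: Al^3+ < Mg^2+ < Na^+ < F^- < O^2- < N^3- < P^3-. Mg^2+ has 1 below it and 5 above. That's 5.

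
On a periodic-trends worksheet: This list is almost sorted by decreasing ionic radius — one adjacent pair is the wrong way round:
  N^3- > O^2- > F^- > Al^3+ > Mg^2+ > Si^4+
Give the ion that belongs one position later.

Al^3+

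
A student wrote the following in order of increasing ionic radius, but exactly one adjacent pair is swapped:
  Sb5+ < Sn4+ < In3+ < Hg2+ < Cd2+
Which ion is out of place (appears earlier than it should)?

Hg2+

Compare adjacent ions: both in group 12 with the same charge; Cd2+ (period 5) has the smaller radius — yet in this increasing list Hg2+ sits before Cd2+. Nothing else is reversed, so Hg2+ should move one place to the right.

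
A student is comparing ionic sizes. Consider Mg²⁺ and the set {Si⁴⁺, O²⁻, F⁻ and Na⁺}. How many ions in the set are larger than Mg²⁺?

All of these have 10 electrons (isoelectronic). With the same electron cloud, the ion with the most protons pulls it in tightest. Nuclear charges: Si⁴⁺ (Z=14), Mg²⁺ (Z=12), Na⁺ (Z=11), F⁻ (Z=9), O²⁻ (Z=8). Highest Z is smallest.
Placing each against Mg²⁺: smaller — Si⁴⁺; larger — Na⁺, F⁻, O²⁻. Count: 3.

3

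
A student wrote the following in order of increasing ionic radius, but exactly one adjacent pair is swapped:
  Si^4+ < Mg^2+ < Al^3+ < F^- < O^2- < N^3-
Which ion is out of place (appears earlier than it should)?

Scanning neighbour by neighbour, only Mg^2+/Al^3+ violates a trend: Al^3+ and Mg^2+ share 10 electrons; the higher nuclear charge on Al (Z=13) contracts it more, so Al^3+ < Mg^2+. That makes Mg^2+ the one sitting a position early relative to where it belongs.

Mg^2+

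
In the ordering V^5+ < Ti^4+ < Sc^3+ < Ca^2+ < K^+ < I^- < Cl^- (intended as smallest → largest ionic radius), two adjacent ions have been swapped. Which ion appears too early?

Scanning neighbour by neighbour, only I^-/Cl^- violates a trend: same group and charge — period 3 sits above period 5, so Cl^- is smaller. That makes I^- the one sitting a position early relative to where it belongs.

I^-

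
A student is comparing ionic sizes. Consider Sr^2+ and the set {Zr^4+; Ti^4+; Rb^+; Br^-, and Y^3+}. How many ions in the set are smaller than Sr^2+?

3

Electron counts and nuclear charges: Ti^4+: 18 e⁻, Z=22, Zr^4+: 36 e⁻, Z=40, Y^3+: 36 e⁻, Z=39, Sr^2+: 36 e⁻, Z=38, Rb^+: 36 e⁻, Z=37, Br^-: 36 e⁻, Z=35. Ti^4+ < Zr^4+ (same group, period 4 vs 5); Zr^4+ < Y^3+ (isoelectronic, higher Z=40 is smaller); Y^3+ < Sr^2+ (isoelectronic, higher Z=39 is smaller); Sr^2+ < Rb^+ (both 36 e⁻, Z=38>37); Rb^+ < Br^- (isoelectronic, higher Z=37 is smaller).
Ordering all of them (including Sr^2+) by radius gives Ti^4+ < Zr^4+ < Y^3+ < Sr^2+ < Rb^+ < Br^-. So 3 are smaller.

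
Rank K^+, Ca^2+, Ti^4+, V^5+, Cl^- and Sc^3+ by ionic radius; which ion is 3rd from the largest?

Ca^2+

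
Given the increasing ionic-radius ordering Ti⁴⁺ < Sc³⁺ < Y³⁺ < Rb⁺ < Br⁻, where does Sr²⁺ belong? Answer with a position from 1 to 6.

Tabulating Z and e⁻: Ti⁴⁺ has 18 e⁻ (Z=22), Sc³⁺ has 18 e⁻ (Z=21), Y³⁺ has 36 e⁻ (Z=39), Sr²⁺ has 36 e⁻ (Z=38), Rb⁺ has 36 e⁻ (Z=37), Br⁻ has 36 e⁻ (Z=35). Ti⁴⁺ < Sc³⁺ (both 18 e⁻, Z=22>21); Sc³⁺ < Y³⁺ (same group, period 4 vs 5); Y³⁺ < Sr²⁺ (isoelectronic, higher Z=39 is smaller); Sr²⁺ < Rb⁺ (both 36 e⁻, Z=38>37); Rb⁺ < Br⁻ (both 36 e⁻, Z=37>35).
The complete sequence is Ti⁴⁺ < Sc³⁺ < Y³⁺ < Sr²⁺ < Rb⁺ < Br⁻. Sr²⁺ sits at position 4.

4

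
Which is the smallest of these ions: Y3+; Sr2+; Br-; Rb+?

All of these have 36 electrons (isoelectronic). With the same electron cloud, the ion with the most protons pulls it in tightest. Nuclear charges: Y3+ (Z=39), Sr2+ (Z=38), Rb+ (Z=37), Br- (Z=35). Highest Z is smallest.

Y3+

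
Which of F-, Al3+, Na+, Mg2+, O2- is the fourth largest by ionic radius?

Mg2+

All of these have 10 electrons (isoelectronic). With the same electron cloud, the ion with the most protons pulls it in tightest. Nuclear charges: Al3+ (Z=13), Mg2+ (Z=12), Na+ (Z=11), F- (Z=9), O2- (Z=8). Highest Z is smallest.
Full ascending order: Al3+ < Mg2+ < Na+ < F- < O2-. Counting from the largest, position 4 is Mg2+.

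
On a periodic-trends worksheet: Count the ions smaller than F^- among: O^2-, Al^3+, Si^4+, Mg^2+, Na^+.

4

Isoelectronic series (10 e⁻ each). Size is set by nuclear charge: more protons means a smaller ion. Si^4+ (Z=14), Al^3+ (Z=13), Mg^2+ (Z=12), Na^+ (Z=11), F^- (Z=9), O^2- (Z=8).
Overall: Si^4+ < Al^3+ < Mg^2+ < Na^+ < F^- < O^2-. F^- has 4 below it and 1 above. Count: 4.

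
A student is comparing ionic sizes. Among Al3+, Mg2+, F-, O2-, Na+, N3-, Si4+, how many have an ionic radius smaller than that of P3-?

Tabulating Z and e⁻: Si4+ (Z=14, 10 e⁻), Al3+ (Z=13, 10 e⁻), Mg2+ (Z=12, 10 e⁻), Na+ (Z=11, 10 e⁻), F- (Z=9, 10 e⁻), O2- (Z=8, 10 e⁻), N3- (Z=7, 10 e⁻), P3- (Z=15, 18 e⁻). Si4+ < Al3+ (isoelectronic, higher Z=14 is smaller); Al3+ < Mg2+ (both 10 e⁻, Z=13>12); Mg2+ < Na+ (isoelectronic, higher Z=12 is smaller); Na+ < F- (isoelectronic, higher Z=11 is smaller); F- < O2- (isoelectronic, higher Z=9 is smaller); O2- < N3- (isoelectronic, higher Z=8 is smaller); N3- < P3- (same group, period 2 vs 3).
Ordering all of them (including P3-) by radius gives Si4+ < Al3+ < Mg2+ < Na+ < F- < O2- < N3- < P3-. Count: 7.

7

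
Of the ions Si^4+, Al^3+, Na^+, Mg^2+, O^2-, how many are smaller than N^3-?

5

Isoelectronic series (10 e⁻ each). Size is set by nuclear charge: more protons means a smaller ion. Si^4+ (Z=14), Al^3+ (Z=13), Mg^2+ (Z=12), Na^+ (Z=11), O^2- (Z=8), N^3- (Z=7).
Overall: Si^4+ < Al^3+ < Mg^2+ < Na^+ < O^2- < N^3-. N^3- has 5 below it and 0 above. That's 5.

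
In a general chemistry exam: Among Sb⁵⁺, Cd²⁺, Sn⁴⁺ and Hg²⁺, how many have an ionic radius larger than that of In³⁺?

Tabulating Z and e⁻: Sb⁵⁺ has 46 e⁻ (Z=51), Sn⁴⁺ has 46 e⁻ (Z=50), In³⁺ has 46 e⁻ (Z=49), Cd²⁺ has 46 e⁻ (Z=48), Hg²⁺ has 78 e⁻ (Z=80). Sb⁵⁺ < Sn⁴⁺ (both 46 e⁻, Z=51>50); Sn⁴⁺ < In³⁺ (isoelectronic, higher Z=50 is smaller); In³⁺ < Cd²⁺ (isoelectronic, higher Z=49 is smaller); Cd²⁺ < Hg²⁺ (same group, period 5 vs 6).
Placing each against In³⁺: smaller — Sb⁵⁺, Sn⁴⁺; larger — Cd²⁺, Hg²⁺. So 2 are larger.

2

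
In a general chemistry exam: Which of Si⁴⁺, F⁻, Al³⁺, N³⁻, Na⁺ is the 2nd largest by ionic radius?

Isoelectronic series (10 e⁻ each). Size is set by nuclear charge: more protons means a smaller ion. Si⁴⁺ (Z=14), Al³⁺ (Z=13), Na⁺ (Z=11), F⁻ (Z=9), N³⁻ (Z=7).
So the order is Si⁴⁺ < Al³⁺ < Na⁺ < F⁻ < N³⁻; the 2nd-largest ion is F⁻.

F⁻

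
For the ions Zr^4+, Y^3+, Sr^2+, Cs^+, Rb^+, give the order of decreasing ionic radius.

Cs^+ > Rb^+ > Sr^2+ > Y^3+ > Zr^4+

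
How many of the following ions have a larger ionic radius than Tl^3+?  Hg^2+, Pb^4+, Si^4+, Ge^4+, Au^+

2

Work out protons and electrons: Si^4+: 10 e⁻, Z=14, Ge^4+: 28 e⁻, Z=32, Pb^4+: 78 e⁻, Z=82, Tl^3+: 78 e⁻, Z=81, Hg^2+: 78 e⁻, Z=80, Au^+: 78 e⁻, Z=79. Si^4+ < Ge^4+ (same group, period 3 vs 4); Ge^4+ < Pb^4+ (same group, 2 shells fewer); Pb^4+ < Tl^3+ (both 78 e⁻, Z=82>81); Tl^3+ < Hg^2+ (isoelectronic, higher Z=81 is smaller); Hg^2+ < Au^+ (isoelectronic, higher Z=80 is smaller).
Relative to Tl^3+, the ions that are larger are Hg^2+, Au^+. So 2 are larger.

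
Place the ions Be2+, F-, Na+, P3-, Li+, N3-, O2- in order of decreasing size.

P3- > N3- > O2- > F- > Na+ > Li+ > Be2+

Electron counts and nuclear charges: Be2+ has 2 e⁻ (Z=4), Li+ has 2 e⁻ (Z=3), Na+ has 10 e⁻ (Z=11), F- has 10 e⁻ (Z=9), O2- has 10 e⁻ (Z=8), N3- has 10 e⁻ (Z=7), P3- has 18 e⁻ (Z=15). Be2+ < Li+ (both 2 e⁻, Z=4>3); Li+ < Na+ (same group, period 2 vs 3); Na+ < F- (both 10 e⁻, Z=11>9); F- < O2- (isoelectronic, higher Z=9 is smaller); O2- < N3- (isoelectronic, higher Z=8 is smaller); N3- < P3- (same group, period 2 vs 3).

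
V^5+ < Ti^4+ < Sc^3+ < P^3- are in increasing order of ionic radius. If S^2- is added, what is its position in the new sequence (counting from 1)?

4

Each ion has 18 electrons. The ranking follows nuclear charge in reverse — greater Z gives a smaller radius. V^5+ (Z=23), Ti^4+ (Z=22), Sc^3+ (Z=21), S^2- (Z=16), P^3- (Z=15).
Putting S^2- in gives V^5+ < Ti^4+ < Sc^3+ < S^2- < P^3-; it lands at slot 4.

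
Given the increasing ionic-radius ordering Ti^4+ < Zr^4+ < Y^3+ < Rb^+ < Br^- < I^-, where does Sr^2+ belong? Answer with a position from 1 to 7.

First list Z and electron count for each: Ti^4+ (Z=22, 18 e⁻), Zr^4+ (Z=40, 36 e⁻), Y^3+ (Z=39, 36 e⁻), Sr^2+ (Z=38, 36 e⁻), Rb^+ (Z=37, 36 e⁻), Br^- (Z=35, 36 e⁻), I^- (Z=53, 54 e⁻). Ti^4+ < Zr^4+ (same group, period 4 vs 5); Zr^4+ < Y^3+ (isoelectronic, higher Z=40 is smaller); Y^3+ < Sr^2+ (isoelectronic, higher Z=39 is smaller); Sr^2+ < Rb^+ (both 36 e⁻, Z=38>37); Rb^+ < Br^- (isoelectronic, higher Z=37 is smaller); Br^- < I^- (same group, 1 shell fewer).
The complete sequence is Ti^4+ < Zr^4+ < Y^3+ < Sr^2+ < Rb^+ < Br^- < I^-. Sr^2+ sits at position 4.

4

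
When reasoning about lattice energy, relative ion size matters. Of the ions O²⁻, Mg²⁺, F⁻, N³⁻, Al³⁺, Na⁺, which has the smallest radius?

Al³⁺

Each ion has 10 electrons. The ranking follows nuclear charge in reverse — greater Z gives a smaller radius. Al³⁺ (Z=13), Mg²⁺ (Z=12), Na⁺ (Z=11), F⁻ (Z=9), O²⁻ (Z=8), N³⁻ (Z=7).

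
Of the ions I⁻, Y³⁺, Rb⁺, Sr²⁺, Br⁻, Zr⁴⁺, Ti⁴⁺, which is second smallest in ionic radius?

Zr⁴⁺

Ti⁴⁺ (Z=22, 18 e⁻), Zr⁴⁺ (Z=40, 36 e⁻), Y³⁺ (Z=39, 36 e⁻), Sr²⁺ (Z=38, 36 e⁻), Rb⁺ (Z=37, 36 e⁻), Br⁻ (Z=35, 36 e⁻), I⁻ (Z=53, 54 e⁻). Ti⁴⁺ < Zr⁴⁺ (same group, 1 shell fewer); Zr⁴⁺ < Y³⁺ (both 36 e⁻, Z=40>39); Y³⁺ < Sr²⁺ (isoelectronic, higher Z=39 is smaller); Sr²⁺ < Rb⁺ (both 36 e⁻, Z=38>37); Rb⁺ < Br⁻ (isoelectronic, higher Z=37 is smaller); Br⁻ < I⁻ (same group, 1 shell fewer).
So the order is Ti⁴⁺ < Zr⁴⁺ < Y³⁺ < Sr²⁺ < Rb⁺ < Br⁻ < I⁻; the 2nd-smallest ion is Zr⁴⁺.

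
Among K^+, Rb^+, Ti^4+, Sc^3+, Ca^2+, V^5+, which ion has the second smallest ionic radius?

Ti^4+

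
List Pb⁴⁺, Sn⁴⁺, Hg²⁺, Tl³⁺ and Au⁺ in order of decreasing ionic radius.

Au⁺ > Hg²⁺ > Tl³⁺ > Pb⁴⁺ > Sn⁴⁺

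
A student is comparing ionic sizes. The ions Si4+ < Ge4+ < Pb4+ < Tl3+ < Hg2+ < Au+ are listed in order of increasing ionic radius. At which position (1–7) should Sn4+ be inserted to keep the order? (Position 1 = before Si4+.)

Electron counts and nuclear charges: Si4+ has 10 e⁻ (Z=14), Ge4+ has 28 e⁻ (Z=32), Sn4+ has 46 e⁻ (Z=50), Pb4+ has 78 e⁻ (Z=82), Tl3+ has 78 e⁻ (Z=81), Hg2+ has 78 e⁻ (Z=80), Au+ has 78 e⁻ (Z=79). Si4+ < Ge4+ (same group, period 3 vs 4); Ge4+ < Sn4+ (same group, period 4 vs 5); Sn4+ < Pb4+ (same group, 1 shell fewer); Pb4+ < Tl3+ (isoelectronic, higher Z=82 is smaller); Tl3+ < Hg2+ (both 78 e⁻, Z=81>80); Hg2+ < Au+ (isoelectronic, higher Z=80 is smaller).
The complete sequence is Si4+ < Ge4+ < Sn4+ < Pb4+ < Tl3+ < Hg2+ < Au+. Sn4+ sits at position 3.

3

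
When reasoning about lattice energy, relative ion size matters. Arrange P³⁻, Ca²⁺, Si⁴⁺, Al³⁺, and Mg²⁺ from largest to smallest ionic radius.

Si⁴⁺ has 10 e⁻ (Z=14), Al³⁺ has 10 e⁻ (Z=13), Mg²⁺ has 10 e⁻ (Z=12), Ca²⁺ has 18 e⁻ (Z=20), P³⁻ has 18 e⁻ (Z=15). Si⁴⁺ < Al³⁺ (both 10 e⁻, Z=14>13); Al³⁺ < Mg²⁺ (both 10 e⁻, Z=13>12); Mg²⁺ < Ca²⁺ (same group, 1 shell fewer); Ca²⁺ < P³⁻ (both 18 e⁻, Z=20>15).

P³⁻ > Ca²⁺ > Mg²⁺ > Al³⁺ > Si⁴⁺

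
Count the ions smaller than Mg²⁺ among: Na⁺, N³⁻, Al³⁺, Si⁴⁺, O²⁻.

These species are isoelectronic with 10 electrons. The only difference is the number of protons: Si⁴⁺ (Z=14), Al³⁺ (Z=13), Mg²⁺ (Z=12), Na⁺ (Z=11), O²⁻ (Z=8), N³⁻ (Z=7). The strongest nuclear pull (Si⁴⁺) gives the smallest ion.
Ordering all of them (including Mg²⁺) by radius gives Si⁴⁺ < Al³⁺ < Mg²⁺ < Na⁺ < O²⁻ < N³⁻. That's 2.

2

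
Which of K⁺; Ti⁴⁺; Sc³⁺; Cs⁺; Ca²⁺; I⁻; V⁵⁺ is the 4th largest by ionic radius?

V⁵⁺ (Z=23, 18 e⁻), Ti⁴⁺ (Z=22, 18 e⁻), Sc³⁺ (Z=21, 18 e⁻), Ca²⁺ (Z=20, 18 e⁻), K⁺ (Z=19, 18 e⁻), Cs⁺ (Z=55, 54 e⁻), I⁻ (Z=53, 54 e⁻). V⁵⁺ < Ti⁴⁺ (both 18 e⁻, Z=23>22); Ti⁴⁺ < Sc³⁺ (both 18 e⁻, Z=22>21); Sc³⁺ < Ca²⁺ (both 18 e⁻, Z=21>20); Ca²⁺ < K⁺ (both 18 e⁻, Z=20>19); K⁺ < Cs⁺ (same group, 2 shells fewer); Cs⁺ < I⁻ (isoelectronic, higher Z=55 is smaller).
Full ascending order: V⁵⁺ < Ti⁴⁺ < Sc³⁺ < Ca²⁺ < K⁺ < Cs⁺ < I⁻. Counting from the largest, position 4 is Ca²⁺.

Ca²⁺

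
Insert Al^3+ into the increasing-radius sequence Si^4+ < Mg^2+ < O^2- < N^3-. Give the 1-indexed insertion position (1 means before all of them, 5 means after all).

These species are isoelectronic with 10 electrons. The only difference is the number of protons: Si^4+ (Z=14), Al^3+ (Z=13), Mg^2+ (Z=12), O^2- (Z=8), N^3- (Z=7). The strongest nuclear pull (Si^4+) gives the smallest ion.
Merged order: Si^4+ < Al^3+ < Mg^2+ < O^2- < N^3- — Al^3+ is number 2.

2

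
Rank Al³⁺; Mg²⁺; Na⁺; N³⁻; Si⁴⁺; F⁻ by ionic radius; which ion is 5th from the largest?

Al³⁺

Each ion has 10 electrons. The ranking follows nuclear charge in reverse — greater Z gives a smaller radius. Si⁴⁺ (Z=14), Al³⁺ (Z=13), Mg²⁺ (Z=12), Na⁺ (Z=11), F⁻ (Z=9), N³⁻ (Z=7).
Ordering: Si⁴⁺ < Al³⁺ < Mg²⁺ < Na⁺ < F⁻ < N³⁻. The 5th largest is Al³⁺.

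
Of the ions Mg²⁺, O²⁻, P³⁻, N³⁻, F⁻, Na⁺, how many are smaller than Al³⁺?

0

Al³⁺ (Z=13, 10 e⁻), Mg²⁺ (Z=12, 10 e⁻), Na⁺ (Z=11, 10 e⁻), F⁻ (Z=9, 10 e⁻), O²⁻ (Z=8, 10 e⁻), N³⁻ (Z=7, 10 e⁻), P³⁻ (Z=15, 18 e⁻). Al³⁺ < Mg²⁺ (isoelectronic, higher Z=13 is smaller); Mg²⁺ < Na⁺ (isoelectronic, higher Z=12 is smaller); Na⁺ < F⁻ (both 10 e⁻, Z=11>9); F⁻ < O²⁻ (both 10 e⁻, Z=9>8); O²⁻ < N³⁻ (both 10 e⁻, Z=8>7); N³⁻ < P³⁻ (same group, period 2 vs 3).
Overall: Al³⁺ < Mg²⁺ < Na⁺ < F⁻ < O²⁻ < N³⁻ < P³⁻. Al³⁺ has 0 below it and 6 above. So 0 are smaller.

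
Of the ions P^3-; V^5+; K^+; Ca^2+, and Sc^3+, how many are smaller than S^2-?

Each ion has 18 electrons. The ranking follows nuclear charge in reverse — greater Z gives a smaller radius. V^5+ (Z=23), Sc^3+ (Z=21), Ca^2+ (Z=20), K^+ (Z=19), S^2- (Z=16), P^3- (Z=15).
Placing each against S^2-: smaller — V^5+, Sc^3+, Ca^2+, K^+; larger — P^3-. That's 4.

4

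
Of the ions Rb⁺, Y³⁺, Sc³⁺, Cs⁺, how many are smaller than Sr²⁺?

2

Electron counts and nuclear charges: Sc³⁺ has 18 e⁻ (Z=21), Y³⁺ has 36 e⁻ (Z=39), Sr²⁺ has 36 e⁻ (Z=38), Rb⁺ has 36 e⁻ (Z=37), Cs⁺ has 54 e⁻ (Z=55). Sc³⁺ < Y³⁺ (same group, period 4 vs 5); Y³⁺ < Sr²⁺ (isoelectronic, higher Z=39 is smaller); Sr²⁺ < Rb⁺ (both 36 e⁻, Z=38>37); Rb⁺ < Cs⁺ (same group, 1 shell fewer).
Placing each against Sr²⁺: smaller — Sc³⁺, Y³⁺; larger — Rb⁺, Cs⁺. So 2 are smaller.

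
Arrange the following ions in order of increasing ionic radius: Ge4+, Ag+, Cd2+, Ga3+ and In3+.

Ge4+ < Ga3+ < In3+ < Cd2+ < Ag+

Ge4+: 28 e⁻, Z=32, Ga3+: 28 e⁻, Z=31, In3+: 46 e⁻, Z=49, Cd2+: 46 e⁻, Z=48, Ag+: 46 e⁻, Z=47. Ge4+ < Ga3+ (both 28 e⁻, Z=32>31); Ga3+ < In3+ (same group, 1 shell fewer); In3+ < Cd2+ (isoelectronic, higher Z=49 is smaller); Cd2+ < Ag+ (both 46 e⁻, Z=48>47).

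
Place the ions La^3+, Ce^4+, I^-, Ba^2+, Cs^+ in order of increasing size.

Ce^4+ < La^3+ < Ba^2+ < Cs^+ < I^-

All of these have 54 electrons (isoelectronic). With the same electron cloud, the ion with the most protons pulls it in tightest. Nuclear charges: Ce^4+ (Z=58), La^3+ (Z=57), Ba^2+ (Z=56), Cs^+ (Z=55), I^- (Z=53). Highest Z is smallest.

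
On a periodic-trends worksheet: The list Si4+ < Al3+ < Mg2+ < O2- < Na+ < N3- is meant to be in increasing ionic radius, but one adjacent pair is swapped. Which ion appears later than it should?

Check each adjacent pair. O2- and Na+ are reversed: Na+ and O2- share 10 electrons; the higher nuclear charge on Na (Z=11) contracts it more, so Na+ < O2-. No other neighbouring pair contradicts the periodic trends, so Na+ is the ion listed too late.

Na+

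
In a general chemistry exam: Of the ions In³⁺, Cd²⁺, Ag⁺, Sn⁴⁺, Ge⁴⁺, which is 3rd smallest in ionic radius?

In³⁺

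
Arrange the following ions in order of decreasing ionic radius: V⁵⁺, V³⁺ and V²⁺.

V²⁺ > V³⁺ > V⁵⁺

These are all V ions. Removing more electrons (higher positive charge) pulls the remaining electrons in closer, so V⁵⁺ is smallest and V²⁺ is largest.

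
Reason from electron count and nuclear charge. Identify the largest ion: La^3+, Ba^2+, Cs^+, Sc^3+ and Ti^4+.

Cs^+

Ti^4+: 18 e⁻, Z=22, Sc^3+: 18 e⁻, Z=21, La^3+: 54 e⁻, Z=57, Ba^2+: 54 e⁻, Z=56, Cs^+: 54 e⁻, Z=55. Ti^4+ < Sc^3+ (isoelectronic, higher Z=22 is smaller); Sc^3+ < La^3+ (same group, 2 shells fewer); La^3+ < Ba^2+ (isoelectronic, higher Z=57 is smaller); Ba^2+ < Cs^+ (isoelectronic, higher Z=56 is smaller).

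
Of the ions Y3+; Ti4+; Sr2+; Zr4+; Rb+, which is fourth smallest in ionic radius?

Electron counts and nuclear charges: Ti4+: 18 e⁻, Z=22, Zr4+: 36 e⁻, Z=40, Y3+: 36 e⁻, Z=39, Sr2+: 36 e⁻, Z=38, Rb+: 36 e⁻, Z=37. Ti4+ < Zr4+ (same group, period 4 vs 5); Zr4+ < Y3+ (both 36 e⁻, Z=40>39); Y3+ < Sr2+ (isoelectronic, higher Z=39 is smaller); Sr2+ < Rb+ (both 36 e⁻, Z=38>37).
That gives Ti4+ < Zr4+ < Y3+ < Sr2+ < Rb+. From the smallest end, number 4 is Sr2+.

Sr2+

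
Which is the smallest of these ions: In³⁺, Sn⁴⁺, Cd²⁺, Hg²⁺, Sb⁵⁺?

Sb⁵⁺

Work out protons and electrons: Sb⁵⁺: 46 e⁻, Z=51, Sn⁴⁺: 46 e⁻, Z=50, In³⁺: 46 e⁻, Z=49, Cd²⁺: 46 e⁻, Z=48, Hg²⁺: 78 e⁻, Z=80. Sb⁵⁺ < Sn⁴⁺ (isoelectronic, higher Z=51 is smaller); Sn⁴⁺ < In³⁺ (both 46 e⁻, Z=50>49); In³⁺ < Cd²⁺ (isoelectronic, higher Z=49 is smaller); Cd²⁺ < Hg²⁺ (same group, period 5 vs 6).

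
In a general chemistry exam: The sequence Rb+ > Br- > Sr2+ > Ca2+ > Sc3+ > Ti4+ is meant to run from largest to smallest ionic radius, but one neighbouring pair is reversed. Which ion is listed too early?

Compare adjacent ions: they are isoelectronic (36 e⁻) and Rb has more protons than Br (37 vs 35), making Rb+ smaller — yet in this decreasing list Rb+ sits before Br-. Nothing else is reversed, so Rb+ should move one place to the right.

Rb+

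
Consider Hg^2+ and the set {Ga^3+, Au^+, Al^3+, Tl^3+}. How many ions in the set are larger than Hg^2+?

1

Tabulating Z and e⁻: Al^3+: 10 e⁻, Z=13, Ga^3+: 28 e⁻, Z=31, Tl^3+: 78 e⁻, Z=81, Hg^2+: 78 e⁻, Z=80, Au^+: 78 e⁻, Z=79. Al^3+ < Ga^3+ (same group, 1 shell fewer); Ga^3+ < Tl^3+ (same group, 2 shells fewer); Tl^3+ < Hg^2+ (isoelectronic, higher Z=81 is smaller); Hg^2+ < Au^+ (both 78 e⁻, Z=80>79).
Overall: Al^3+ < Ga^3+ < Tl^3+ < Hg^2+ < Au^+. Hg^2+ has 3 below it and 1 above. Count: 1.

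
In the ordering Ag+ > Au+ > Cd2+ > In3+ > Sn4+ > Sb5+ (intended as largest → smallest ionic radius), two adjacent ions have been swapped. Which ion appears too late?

Scanning neighbour by neighbour, only Ag+/Au+ violates a trend: same group and charge — period 5 sits above period 6, so Ag+ is smaller. That makes Au+ the one sitting a position late relative to where it belongs.

Au+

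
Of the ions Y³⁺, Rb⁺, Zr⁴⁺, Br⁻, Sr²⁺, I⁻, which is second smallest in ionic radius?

Y³⁺

Work out protons and electrons: Zr⁴⁺: 36 e⁻, Z=40, Y³⁺: 36 e⁻, Z=39, Sr²⁺: 36 e⁻, Z=38, Rb⁺: 36 e⁻, Z=37, Br⁻: 36 e⁻, Z=35, I⁻: 54 e⁻, Z=53. Zr⁴⁺ < Y³⁺ (both 36 e⁻, Z=40>39); Y³⁺ < Sr²⁺ (both 36 e⁻, Z=39>38); Sr²⁺ < Rb⁺ (isoelectronic, higher Z=38 is smaller); Rb⁺ < Br⁻ (isoelectronic, higher Z=37 is smaller); Br⁻ < I⁻ (same group, period 4 vs 5).
Ordering: Zr⁴⁺ < Y³⁺ < Sr²⁺ < Rb⁺ < Br⁻ < I⁻. The second smallest is Y³⁺.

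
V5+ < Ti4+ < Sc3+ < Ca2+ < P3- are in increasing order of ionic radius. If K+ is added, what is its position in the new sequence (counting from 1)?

Each ion has 18 electrons. The ranking follows nuclear charge in reverse — greater Z gives a smaller radius. V5+ (Z=23), Ti4+ (Z=22), Sc3+ (Z=21), Ca2+ (Z=20), K+ (Z=19), P3- (Z=15).
Putting K+ in gives V5+ < Ti4+ < Sc3+ < Ca2+ < K+ < P3-; it lands at slot 5.

5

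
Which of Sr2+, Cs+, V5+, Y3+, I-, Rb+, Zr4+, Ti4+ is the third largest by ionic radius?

Rb+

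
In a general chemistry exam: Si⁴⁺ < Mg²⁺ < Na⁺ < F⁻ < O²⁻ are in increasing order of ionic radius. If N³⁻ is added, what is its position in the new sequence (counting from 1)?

Isoelectronic series (10 e⁻ each). Size is set by nuclear charge: more protons means a smaller ion. Si⁴⁺ (Z=14), Mg²⁺ (Z=12), Na⁺ (Z=11), F⁻ (Z=9), O²⁻ (Z=8), N³⁻ (Z=7).
Merged order: Si⁴⁺ < Mg²⁺ < Na⁺ < F⁻ < O²⁻ < N³⁻ — N³⁻ is number 6.

6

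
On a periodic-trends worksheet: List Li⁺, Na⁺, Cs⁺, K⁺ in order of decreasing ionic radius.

Cs⁺ > K⁺ > Na⁺ > Li⁺

Same group, same charge. Going down the group adds an extra shell of electrons, so the ion gets larger: Li⁺ is highest in the group and smallest.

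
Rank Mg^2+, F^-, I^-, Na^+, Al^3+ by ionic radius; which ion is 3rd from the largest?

Na^+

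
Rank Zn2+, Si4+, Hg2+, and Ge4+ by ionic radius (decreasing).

Si4+ (Z=14, 10 e⁻), Ge4+ (Z=32, 28 e⁻), Zn2+ (Z=30, 28 e⁻), Hg2+ (Z=80, 78 e⁻). Si4+ < Ge4+ (same group, period 3 vs 4); Ge4+ < Zn2+ (isoelectronic, higher Z=32 is smaller); Zn2+ < Hg2+ (same group, 2 shells fewer).

Hg2+ > Zn2+ > Ge4+ > Si4+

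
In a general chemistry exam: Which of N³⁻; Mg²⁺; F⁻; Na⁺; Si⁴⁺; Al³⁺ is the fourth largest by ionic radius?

Mg²⁺

Each ion has 10 electrons. The ranking follows nuclear charge in reverse — greater Z gives a smaller radius. Si⁴⁺ (Z=14), Al³⁺ (Z=13), Mg²⁺ (Z=12), Na⁺ (Z=11), F⁻ (Z=9), N³⁻ (Z=7).
Ordering: Si⁴⁺ < Al³⁺ < Mg²⁺ < Na⁺ < F⁻ < N³⁻. The fourth largest is Mg²⁺.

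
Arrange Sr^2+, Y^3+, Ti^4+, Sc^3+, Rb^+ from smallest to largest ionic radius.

Ti^4+ < Sc^3+ < Y^3+ < Sr^2+ < Rb^+

Electron counts and nuclear charges: Ti^4+ has 18 e⁻ (Z=22), Sc^3+ has 18 e⁻ (Z=21), Y^3+ has 36 e⁻ (Z=39), Sr^2+ has 36 e⁻ (Z=38), Rb^+ has 36 e⁻ (Z=37). Ti^4+ < Sc^3+ (isoelectronic, higher Z=22 is smaller); Sc^3+ < Y^3+ (same group, 1 shell fewer); Y^3+ < Sr^2+ (isoelectronic, higher Z=39 is smaller); Sr^2+ < Rb^+ (both 36 e⁻, Z=38>37).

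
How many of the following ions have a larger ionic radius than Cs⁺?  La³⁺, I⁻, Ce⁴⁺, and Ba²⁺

1

These species are isoelectronic with 54 electrons. The only difference is the number of protons: Ce⁴⁺ (Z=58), La³⁺ (Z=57), Ba²⁺ (Z=56), Cs⁺ (Z=55), I⁻ (Z=53). The strongest nuclear pull (Ce⁴⁺) gives the smallest ion.
Ordering all of them (including Cs⁺) by radius gives Ce⁴⁺ < La³⁺ < Ba²⁺ < Cs⁺ < I⁻. Count: 1.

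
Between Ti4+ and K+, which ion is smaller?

All of these have 18 electrons (isoelectronic). With the same electron cloud, the ion with the most protons pulls it in tightest. Nuclear charges: Ti4+ (Z=22), K+ (Z=19). Highest Z is smallest.

Ti4+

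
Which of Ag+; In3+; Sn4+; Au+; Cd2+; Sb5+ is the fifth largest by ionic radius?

Sn4+

Work out protons and electrons: Sb5+ has 46 e⁻ (Z=51), Sn4+ has 46 e⁻ (Z=50), In3+ has 46 e⁻ (Z=49), Cd2+ has 46 e⁻ (Z=48), Ag+ has 46 e⁻ (Z=47), Au+ has 78 e⁻ (Z=79). Sb5+ < Sn4+ (isoelectronic, higher Z=51 is smaller); Sn4+ < In3+ (isoelectronic, higher Z=50 is smaller); In3+ < Cd2+ (both 46 e⁻, Z=49>48); Cd2+ < Ag+ (isoelectronic, higher Z=48 is smaller); Ag+ < Au+ (same group, 1 shell fewer).
Ordering: Sb5+ < Sn4+ < In3+ < Cd2+ < Ag+ < Au+. The fifth largest is Sn4+.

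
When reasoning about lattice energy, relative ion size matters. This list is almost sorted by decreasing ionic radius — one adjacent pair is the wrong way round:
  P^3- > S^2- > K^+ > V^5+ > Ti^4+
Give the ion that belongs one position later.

V^5+

The pair V^5+, Ti^4+ is the wrong way round — both have 18 electrons but Z(V)=23 > Z(Ti)=22, so V^5+ should be the smaller of the two. All other adjacent pairs agree with periodic trends, so V^5+ is the misplaced ion.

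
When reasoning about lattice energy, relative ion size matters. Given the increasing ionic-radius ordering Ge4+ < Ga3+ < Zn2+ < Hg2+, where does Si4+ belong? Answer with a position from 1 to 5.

First list Z and electron count for each: Si4+ has 10 e⁻ (Z=14), Ge4+ has 28 e⁻ (Z=32), Ga3+ has 28 e⁻ (Z=31), Zn2+ has 28 e⁻ (Z=30), Hg2+ has 78 e⁻ (Z=80). Si4+ < Ge4+ (same group, period 3 vs 4); Ge4+ < Ga3+ (both 28 e⁻, Z=32>31); Ga3+ < Zn2+ (isoelectronic, higher Z=31 is smaller); Zn2+ < Hg2+ (same group, 2 shells fewer).
The complete sequence is Si4+ < Ge4+ < Ga3+ < Zn2+ < Hg2+. Si4+ sits at position 1.

1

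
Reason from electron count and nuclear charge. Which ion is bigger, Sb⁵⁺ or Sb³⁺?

For a single element, ionic radius drops as positive charge rises — Sb⁵⁺ < Sb³⁺.

Sb³⁺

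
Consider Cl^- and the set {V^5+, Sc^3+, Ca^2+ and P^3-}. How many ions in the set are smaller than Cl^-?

Each ion has 18 electrons. The ranking follows nuclear charge in reverse — greater Z gives a smaller radius. V^5+ (Z=23), Sc^3+ (Z=21), Ca^2+ (Z=20), Cl^- (Z=17), P^3- (Z=15).
Placing each against Cl^-: smaller — V^5+, Sc^3+, Ca^2+; larger — P^3-. Count: 3.

3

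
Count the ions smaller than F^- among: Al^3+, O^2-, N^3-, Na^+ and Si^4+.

Isoelectronic series (10 e⁻ each). Size is set by nuclear charge: more protons means a smaller ion. Si^4+ (Z=14), Al^3+ (Z=13), Na^+ (Z=11), F^- (Z=9), O^2- (Z=8), N^3- (Z=7).
Relative to F^-, the ions that are smaller are Si^4+, Al^3+, Na^+. So 3 are smaller.

3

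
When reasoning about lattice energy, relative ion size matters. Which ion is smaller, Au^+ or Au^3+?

These are all Au ions. Removing more electrons (higher positive charge) pulls the remaining electrons in closer, so Au^3+ is smallest and Au^+ is largest.

Au^3+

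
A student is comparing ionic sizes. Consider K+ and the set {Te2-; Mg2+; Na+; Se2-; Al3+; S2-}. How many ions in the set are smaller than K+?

3

Tabulating Z and e⁻: Al3+: 10 e⁻, Z=13, Mg2+: 10 e⁻, Z=12, Na+: 10 e⁻, Z=11, K+: 18 e⁻, Z=19, S2-: 18 e⁻, Z=16, Se2-: 36 e⁻, Z=34, Te2-: 54 e⁻, Z=52. Al3+ < Mg2+ (isoelectronic, higher Z=13 is smaller); Mg2+ < Na+ (isoelectronic, higher Z=12 is smaller); Na+ < K+ (same group, 1 shell fewer); K+ < S2- (both 18 e⁻, Z=19>16); S2- < Se2- (same group, period 3 vs 4); Se2- < Te2- (same group, 1 shell fewer).
Overall: Al3+ < Mg2+ < Na+ < K+ < S2- < Se2- < Te2-. K+ has 3 below it and 3 above. That's 3.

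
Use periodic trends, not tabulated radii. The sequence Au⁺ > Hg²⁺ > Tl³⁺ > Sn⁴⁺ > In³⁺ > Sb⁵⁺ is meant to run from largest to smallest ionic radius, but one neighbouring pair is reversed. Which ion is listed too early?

Sn⁴⁺

Check each adjacent pair. Sn⁴⁺ and In³⁺ are reversed: Sn⁴⁺ and In³⁺ share 46 electrons; the higher nuclear charge on Sn (Z=50) contracts it more, so Sn⁴⁺ < In³⁺. No other neighbouring pair contradicts the periodic trends, so Sn⁴⁺ is the ion listed too early.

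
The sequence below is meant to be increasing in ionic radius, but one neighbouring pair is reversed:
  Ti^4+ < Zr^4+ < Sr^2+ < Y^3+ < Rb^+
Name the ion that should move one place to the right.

Scanning neighbour by neighbour, only Sr^2+/Y^3+ violates a trend: Y^3+ and Sr^2+ share 36 electrons; the higher nuclear charge on Y (Z=39) contracts it more, so Y^3+ < Sr^2+. That makes Sr^2+ the one sitting a position early relative to where it belongs.

Sr^2+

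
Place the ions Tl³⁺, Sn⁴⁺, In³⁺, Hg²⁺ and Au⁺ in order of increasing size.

Sn⁴⁺ (Z=50, 46 e⁻), In³⁺ (Z=49, 46 e⁻), Tl³⁺ (Z=81, 78 e⁻), Hg²⁺ (Z=80, 78 e⁻), Au⁺ (Z=79, 78 e⁻). Sn⁴⁺ < In³⁺ (isoelectronic, higher Z=50 is smaller); In³⁺ < Tl³⁺ (same group, 1 shell fewer); Tl³⁺ < Hg²⁺ (isoelectronic, higher Z=81 is smaller); Hg²⁺ < Au⁺ (isoelectronic, higher Z=80 is smaller).

Sn⁴⁺ < In³⁺ < Tl³⁺ < Hg²⁺ < Au⁺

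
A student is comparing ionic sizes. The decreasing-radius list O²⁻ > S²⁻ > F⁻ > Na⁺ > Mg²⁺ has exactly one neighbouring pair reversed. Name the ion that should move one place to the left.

Compare adjacent ions: O²⁻ and S²⁻ are in one column with the same charge; the lighter period-2 ion has one fewer shell and is smaller — yet in this decreasing list O²⁻ sits before S²⁻. Nothing else is reversed, so S²⁻ should move one place to the left.

S²⁻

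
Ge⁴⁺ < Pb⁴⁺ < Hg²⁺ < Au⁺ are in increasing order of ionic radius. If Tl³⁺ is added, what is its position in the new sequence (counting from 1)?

Work out protons and electrons: Ge⁴⁺: 28 e⁻, Z=32, Pb⁴⁺: 78 e⁻, Z=82, Tl³⁺: 78 e⁻, Z=81, Hg²⁺: 78 e⁻, Z=80, Au⁺: 78 e⁻, Z=79. Ge⁴⁺ < Pb⁴⁺ (same group, period 4 vs 6); Pb⁴⁺ < Tl³⁺ (isoelectronic, higher Z=82 is smaller); Tl³⁺ < Hg²⁺ (both 78 e⁻, Z=81>80); Hg²⁺ < Au⁺ (isoelectronic, higher Z=80 is smaller).
Merged order: Ge⁴⁺ < Pb⁴⁺ < Tl³⁺ < Hg²⁺ < Au⁺ — Tl³⁺ is number 3.

3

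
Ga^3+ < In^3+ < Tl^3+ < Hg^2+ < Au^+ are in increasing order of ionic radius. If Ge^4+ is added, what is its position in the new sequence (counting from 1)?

1

Tabulating Z and e⁻: Ge^4+ (Z=32, 28 e⁻), Ga^3+ (Z=31, 28 e⁻), In^3+ (Z=49, 46 e⁻), Tl^3+ (Z=81, 78 e⁻), Hg^2+ (Z=80, 78 e⁻), Au^+ (Z=79, 78 e⁻). Ge^4+ < Ga^3+ (isoelectronic, higher Z=32 is smaller); Ga^3+ < In^3+ (same group, period 4 vs 5); In^3+ < Tl^3+ (same group, period 5 vs 6); Tl^3+ < Hg^2+ (isoelectronic, higher Z=81 is smaller); Hg^2+ < Au^+ (isoelectronic, higher Z=80 is smaller).
Putting Ge^4+ in gives Ge^4+ < Ga^3+ < In^3+ < Tl^3+ < Hg^2+ < Au^+; it lands at slot 1.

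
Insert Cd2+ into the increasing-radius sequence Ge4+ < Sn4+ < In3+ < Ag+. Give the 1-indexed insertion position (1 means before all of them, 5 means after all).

4

Ge4+: 28 e⁻, Z=32, Sn4+: 46 e⁻, Z=50, In3+: 46 e⁻, Z=49, Cd2+: 46 e⁻, Z=48, Ag+: 46 e⁻, Z=47. Ge4+ < Sn4+ (same group, period 4 vs 5); Sn4+ < In3+ (both 46 e⁻, Z=50>49); In3+ < Cd2+ (both 46 e⁻, Z=49>48); Cd2+ < Ag+ (both 46 e⁻, Z=48>47).
Merged order: Ge4+ < Sn4+ < In3+ < Cd2+ < Ag+ — Cd2+ is number 4.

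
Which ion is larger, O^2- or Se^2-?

Same group, same charge. Going down the group adds an extra shell of electrons, so the ion gets larger: O^2- is highest in the group and smallest.

Se^2-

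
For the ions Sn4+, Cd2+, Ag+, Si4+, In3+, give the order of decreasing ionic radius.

Ag+ > Cd2+ > In3+ > Sn4+ > Si4+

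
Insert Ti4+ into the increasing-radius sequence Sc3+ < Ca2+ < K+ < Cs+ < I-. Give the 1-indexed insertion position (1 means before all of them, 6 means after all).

Work out protons and electrons: Ti4+ has 18 e⁻ (Z=22), Sc3+ has 18 e⁻ (Z=21), Ca2+ has 18 e⁻ (Z=20), K+ has 18 e⁻ (Z=19), Cs+ has 54 e⁻ (Z=55), I- has 54 e⁻ (Z=53). Ti4+ < Sc3+ (both 18 e⁻, Z=22>21); Sc3+ < Ca2+ (isoelectronic, higher Z=21 is smaller); Ca2+ < K+ (isoelectronic, higher Z=20 is smaller); K+ < Cs+ (same group, 2 shells fewer); Cs+ < I- (isoelectronic, higher Z=55 is smaller).
With Ti4+ included the full order is Ti4+ < Sc3+ < Ca2+ < K+ < Cs+ < I-, so it takes position 1.

1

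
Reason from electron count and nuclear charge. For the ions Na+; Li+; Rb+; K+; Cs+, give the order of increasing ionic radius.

Li+ < Na+ < K+ < Rb+ < Cs+

All are in the same group with charge +1. Radius grows down the group as n (the outermost shell) increases.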